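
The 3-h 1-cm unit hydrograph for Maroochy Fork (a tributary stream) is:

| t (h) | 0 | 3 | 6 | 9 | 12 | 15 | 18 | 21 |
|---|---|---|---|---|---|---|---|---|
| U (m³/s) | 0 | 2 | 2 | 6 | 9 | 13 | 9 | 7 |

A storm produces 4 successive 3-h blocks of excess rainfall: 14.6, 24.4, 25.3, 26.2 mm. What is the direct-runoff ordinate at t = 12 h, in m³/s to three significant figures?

By discrete convolution, Q_j = Σ (P_i / 10 mm) · U_{j−i}.
At t = 12 h (j=4): Q = (14.6/10)·9 + (24.4/10)·6 + (25.3/10)·2 + (26.2/10)·2 = 38.1 m³/s.

Q ≈ 38.1 m³/s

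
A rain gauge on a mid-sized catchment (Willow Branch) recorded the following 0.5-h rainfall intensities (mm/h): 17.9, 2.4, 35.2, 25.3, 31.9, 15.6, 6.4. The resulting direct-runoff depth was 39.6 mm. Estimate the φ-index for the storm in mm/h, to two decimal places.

φ ≈ 9.34 mm/h

Only the 5 blocks with intensity above φ contribute runoff: 17.9, 35.2, 25.3, 31.9, 15.6 mm/h.
Σ(I−φ)·Δt = d  ⇒  (17.9+35.2+25.3+31.9+15.6 − 5φ)·0.5 = 39.6
φ = (125.9 − 39.6/0.5) / 5 = 9.34 mm/h.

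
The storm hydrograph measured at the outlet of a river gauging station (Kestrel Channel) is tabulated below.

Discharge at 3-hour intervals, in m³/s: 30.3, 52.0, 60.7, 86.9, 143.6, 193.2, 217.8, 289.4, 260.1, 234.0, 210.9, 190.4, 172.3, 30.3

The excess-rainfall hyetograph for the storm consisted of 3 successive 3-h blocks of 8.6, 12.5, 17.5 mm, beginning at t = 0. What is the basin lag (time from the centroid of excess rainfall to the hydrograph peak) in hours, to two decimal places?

Centroid of excess rainfall: t_c = Σ P_i·t̄_i / ΣP_i = 5.1917 h (block centres at 1.5, 4.5, 7.5 h).
Hydrograph peak occurs at t = 21 h, so basin lag t_L = 21 − 5.1917 = 15.81 h.

t_L ≈ 15.81 h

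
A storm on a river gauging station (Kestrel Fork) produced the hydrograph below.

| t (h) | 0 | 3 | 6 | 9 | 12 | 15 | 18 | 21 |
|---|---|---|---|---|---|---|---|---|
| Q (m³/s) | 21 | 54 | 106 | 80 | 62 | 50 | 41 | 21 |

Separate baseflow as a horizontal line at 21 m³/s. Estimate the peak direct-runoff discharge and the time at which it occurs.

Subtracting baseflow gives direct-runoff ordinates: 0.0, 33.0, 85.0, 59.0, 41.0, 29.0, 20.0, 0.0 m³/s.
The maximum is 85.0 m³/s, occurring at the reading for t = 6 h.

Q_p = 85.0 m³/s at t = 6 h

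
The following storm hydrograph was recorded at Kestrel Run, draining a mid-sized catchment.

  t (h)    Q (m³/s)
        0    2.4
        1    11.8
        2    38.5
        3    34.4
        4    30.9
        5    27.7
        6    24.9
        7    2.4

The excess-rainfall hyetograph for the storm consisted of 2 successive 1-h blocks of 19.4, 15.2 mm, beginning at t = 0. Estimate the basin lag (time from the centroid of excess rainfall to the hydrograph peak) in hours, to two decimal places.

t_L ≈ 1.06 h

Centroid of excess rainfall: t_c = Σ P_i·t̄_i / ΣP_i = 0.9393 h (block centres at 0.5, 1.5 h).
Hydrograph peak occurs at t = 2 h, so basin lag t_L = 2 − 0.9393 = 1.06 h.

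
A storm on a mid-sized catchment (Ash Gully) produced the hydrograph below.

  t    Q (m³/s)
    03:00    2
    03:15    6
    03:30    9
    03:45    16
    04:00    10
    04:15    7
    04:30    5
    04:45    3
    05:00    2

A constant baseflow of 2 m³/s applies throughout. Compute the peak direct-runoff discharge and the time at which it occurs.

Q_p = 14.0 m³/s at t = 03:45

Subtracting baseflow gives direct-runoff ordinates: 0.0, 4.0, 7.0, 14.0, 8.0, 5.0, 3.0, 1.0, 0.0 m³/s.
The maximum is 14.0 m³/s, occurring at the reading for t = 03:45.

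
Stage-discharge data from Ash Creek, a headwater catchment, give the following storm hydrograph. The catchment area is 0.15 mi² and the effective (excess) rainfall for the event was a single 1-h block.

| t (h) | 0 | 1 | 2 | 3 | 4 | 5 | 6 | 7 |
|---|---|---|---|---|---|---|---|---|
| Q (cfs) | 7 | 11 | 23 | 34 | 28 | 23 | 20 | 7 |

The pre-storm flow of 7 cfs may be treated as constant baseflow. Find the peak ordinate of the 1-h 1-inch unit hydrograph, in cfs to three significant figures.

U_p ≈ 26.9 cfs

Direct runoff: 0.0, 4.0, 16.0, 27.0, 21.0, 16.0, 13.0, 0.0 cfs; ΣQ_DR = 97.00 cfs, peak = 27.0 cfs.
Runoff depth d = ΣQ_DR·Δt / A = 97.00 × 3600 / (0.15 mi²) = 1.002 in.
The 1-inch UH is the DRH scaled by (1 in)/d, so U_p = 27.0 × 1/1.002 = 26.9 cfs.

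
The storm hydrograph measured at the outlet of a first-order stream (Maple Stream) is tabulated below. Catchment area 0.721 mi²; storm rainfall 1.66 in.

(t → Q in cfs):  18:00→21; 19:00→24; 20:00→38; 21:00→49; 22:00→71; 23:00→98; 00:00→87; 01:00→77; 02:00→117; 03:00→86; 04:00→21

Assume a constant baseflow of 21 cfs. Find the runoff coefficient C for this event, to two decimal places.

ΣQ_DR = 458.0 cfs; V = ΣQ_DR·Δt = 1.649 × 10^6 ft³.
Runoff depth d = V / A = 0.9843 in.
C = d / P = 0.9843 / 1.66 = 0.59.

C ≈ 0.59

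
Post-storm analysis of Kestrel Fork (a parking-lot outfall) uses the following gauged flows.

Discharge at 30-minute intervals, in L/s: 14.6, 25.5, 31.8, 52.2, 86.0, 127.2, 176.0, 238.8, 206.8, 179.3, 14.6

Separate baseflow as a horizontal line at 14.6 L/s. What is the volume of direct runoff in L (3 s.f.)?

Direct-runoff ordinates (Q − Q_b): 0.0, 10.9, 17.2, 37.6, 71.4, 112.6, 161.4, 224.2, 192.2, 164.7, 0.0 L/s.
ΣQ_DR = 992.2 L/s.
With Δt = 0.5 h = 1800 s, V = ΣQ_DR · Δt = 992.2 × 1800 = 1.79 × 10^6 L.

V ≈ 1.79 × 10^6 L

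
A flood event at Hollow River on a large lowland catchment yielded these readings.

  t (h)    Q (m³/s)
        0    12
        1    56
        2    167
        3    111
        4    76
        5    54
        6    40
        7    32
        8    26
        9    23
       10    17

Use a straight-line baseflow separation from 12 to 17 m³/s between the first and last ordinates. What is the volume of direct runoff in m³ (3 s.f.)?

V ≈ 1.64 × 10^6 m³

Direct-runoff ordinates (Q − Q_b): 0.00, 43.50, 154.00, 97.50, 62.00, 39.50, 25.00, 16.50, 10.00, 6.50, 0.00 m³/s.
ΣQ_DR = 454.5 m³/s.
With Δt = 1 h = 3600 s, V = ΣQ_DR · Δt = 454.5 × 3600 = 1.64 × 10^6 m³.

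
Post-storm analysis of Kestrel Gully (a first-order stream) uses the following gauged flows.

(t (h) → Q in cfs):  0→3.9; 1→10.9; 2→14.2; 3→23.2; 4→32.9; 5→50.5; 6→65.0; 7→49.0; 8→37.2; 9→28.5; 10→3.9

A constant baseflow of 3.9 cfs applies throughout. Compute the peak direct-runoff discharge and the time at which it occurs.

Q_p = 61.1 cfs at t = 6 h

Subtracting baseflow gives direct-runoff ordinates: 0.0, 7.0, 10.3, 19.3, 29.0, 46.6, 61.1, 45.1, 33.3, 24.6, 0.0 cfs.
The maximum is 61.1 cfs, occurring at the reading for t = 6 h.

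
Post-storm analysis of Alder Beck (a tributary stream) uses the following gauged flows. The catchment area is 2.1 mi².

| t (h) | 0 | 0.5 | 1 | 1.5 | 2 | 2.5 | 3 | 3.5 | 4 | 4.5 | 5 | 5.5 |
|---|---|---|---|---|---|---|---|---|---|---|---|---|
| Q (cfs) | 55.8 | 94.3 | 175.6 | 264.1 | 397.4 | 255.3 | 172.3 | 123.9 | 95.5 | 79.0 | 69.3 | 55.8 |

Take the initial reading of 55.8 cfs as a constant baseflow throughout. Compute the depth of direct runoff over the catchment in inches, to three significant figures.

Direct runoff: 0.0, 38.5, 119.8, 208.3, 341.6, 199.5, 116.5, 68.1, 39.7, 23.2, 13.5, 0.0 cfs; ΣQ_DR = 1169 cfs.
V = ΣQ_DR · Δt = 1169 × 1800 s = 2.104 × 10^6 ft³.
Over A = 2.1 mi², depth = V / A = 0.431 in.

d ≈ 0.431 in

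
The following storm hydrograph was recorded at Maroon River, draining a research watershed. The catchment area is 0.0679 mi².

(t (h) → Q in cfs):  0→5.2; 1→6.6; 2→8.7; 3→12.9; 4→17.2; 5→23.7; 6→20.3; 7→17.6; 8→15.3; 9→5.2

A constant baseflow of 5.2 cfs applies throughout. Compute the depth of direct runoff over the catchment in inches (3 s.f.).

Direct runoff: 0.0, 1.4, 3.5, 7.7, 12.0, 18.5, 15.1, 12.4, 10.1, 0.0 cfs; ΣQ_DR = 80.70 cfs.
V = ΣQ_DR · Δt = 80.70 × 3600 s = 2.905 × 10^5 ft³.
Over A = 0.0679 mi², depth = V / A = 1.84 in.

d ≈ 1.84 in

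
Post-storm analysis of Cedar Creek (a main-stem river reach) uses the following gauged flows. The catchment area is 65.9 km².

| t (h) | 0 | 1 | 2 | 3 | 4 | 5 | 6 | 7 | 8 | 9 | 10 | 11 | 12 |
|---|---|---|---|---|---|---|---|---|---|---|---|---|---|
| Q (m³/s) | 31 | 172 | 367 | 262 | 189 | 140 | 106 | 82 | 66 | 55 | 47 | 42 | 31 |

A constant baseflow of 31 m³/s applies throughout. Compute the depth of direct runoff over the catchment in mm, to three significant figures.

Direct runoff: 0.0, 141.0, 336.0, 231.0, 158.0, 109.0, 75.0, 51.0, 35.0, 24.0, 16.0, 11.0, 0.0 m³/s; ΣQ_DR = 1187 m³/s.
V = ΣQ_DR · Δt = 1187 × 3600 s = 4.273 × 10^6 m³.
Over A = 65.9 km², depth = V / A = 64.8 mm.

d ≈ 64.8 mm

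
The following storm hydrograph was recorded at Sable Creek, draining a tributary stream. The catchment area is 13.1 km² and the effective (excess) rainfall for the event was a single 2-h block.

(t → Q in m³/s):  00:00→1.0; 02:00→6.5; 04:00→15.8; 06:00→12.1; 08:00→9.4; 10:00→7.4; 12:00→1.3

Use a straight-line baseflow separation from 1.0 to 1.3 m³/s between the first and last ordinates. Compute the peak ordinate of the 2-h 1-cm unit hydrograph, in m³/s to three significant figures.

Direct runoff: 0.00, 5.45, 14.70, 10.95, 8.20, 6.15, 0.00 m³/s; ΣQ_DR = 45.45 m³/s, peak = 14.70 m³/s.
Runoff depth d = ΣQ_DR·Δt / A = 45.45 × 7200 / (13.1 km²) = 24.98 mm.
The 1-cm UH is the DRH scaled by (10 mm)/d, so U_p = 14.70 × 10/24.98 = 5.88 m³/s.

U_p ≈ 5.88 m³/s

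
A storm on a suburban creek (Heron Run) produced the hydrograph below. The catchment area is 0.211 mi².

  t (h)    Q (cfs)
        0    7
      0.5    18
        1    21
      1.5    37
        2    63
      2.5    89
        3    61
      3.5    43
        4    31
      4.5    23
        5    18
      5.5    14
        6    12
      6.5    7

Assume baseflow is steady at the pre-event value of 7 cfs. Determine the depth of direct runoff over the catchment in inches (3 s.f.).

d ≈ 1.27 in

Direct runoff: 0.0, 11.0, 14.0, 30.0, 56.0, 82.0, 54.0, 36.0, 24.0, 16.0, 11.0, 7.0, 5.0, 0.0 cfs; ΣQ_DR = 346.0 cfs.
V = ΣQ_DR · Δt = 346.0 × 1800 s = 6.228 × 10^5 ft³.
Over A = 0.211 mi², depth = V / A = 1.27 in.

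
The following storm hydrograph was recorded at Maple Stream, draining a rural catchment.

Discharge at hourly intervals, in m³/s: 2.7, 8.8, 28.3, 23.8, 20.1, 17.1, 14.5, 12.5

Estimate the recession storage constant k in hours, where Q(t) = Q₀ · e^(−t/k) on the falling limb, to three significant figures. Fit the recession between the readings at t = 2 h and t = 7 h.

On the falling limb, Q drops from 28.3 to 12.5 m³/s between t = 2 h and t = 7 h (Δt = 5 h).
k = −Δt / ln(Q₂/Q₁) = −5 / ln(12.5/28.3) = 6.12 h.

k ≈ 6.12 h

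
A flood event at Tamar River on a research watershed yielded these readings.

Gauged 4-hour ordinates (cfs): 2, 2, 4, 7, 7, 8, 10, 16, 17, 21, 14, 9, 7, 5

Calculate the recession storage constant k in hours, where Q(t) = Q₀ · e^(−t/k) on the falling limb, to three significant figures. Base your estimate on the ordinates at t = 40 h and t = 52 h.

On the falling limb, Q drops from 14 to 5 cfs between t = 40 h and t = 52 h (Δt = 12 h).
k = −Δt / ln(Q₂/Q₁) = −12 / ln(5/14) = 11.7 h.

k ≈ 11.7 h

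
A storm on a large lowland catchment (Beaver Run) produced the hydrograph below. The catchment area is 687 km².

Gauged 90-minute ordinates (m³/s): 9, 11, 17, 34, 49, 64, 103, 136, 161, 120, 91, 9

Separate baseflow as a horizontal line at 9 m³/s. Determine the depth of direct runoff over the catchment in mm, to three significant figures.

d ≈ 5.47 mm

Direct runoff: 0.0, 2.0, 8.0, 25.0, 40.0, 55.0, 94.0, 127.0, 152.0, 111.0, 82.0, 0.0 m³/s; ΣQ_DR = 696.0 m³/s.
V = ΣQ_DR · Δt = 696.0 × 5400 s = 3.758 × 10^6 m³.
Over A = 687 km², depth = V / A = 5.47 mm.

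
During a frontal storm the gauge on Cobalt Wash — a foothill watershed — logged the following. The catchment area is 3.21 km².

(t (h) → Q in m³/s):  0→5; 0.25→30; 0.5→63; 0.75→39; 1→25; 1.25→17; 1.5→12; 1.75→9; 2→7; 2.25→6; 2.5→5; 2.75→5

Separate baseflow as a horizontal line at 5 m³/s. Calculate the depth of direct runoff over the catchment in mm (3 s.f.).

d ≈ 45.7 mm

Direct runoff: 0.0, 25.0, 58.0, 34.0, 20.0, 12.0, 7.0, 4.0, 2.0, 1.0, 0.0, 0.0 m³/s; ΣQ_DR = 163.0 m³/s.
V = ΣQ_DR · Δt = 163.0 × 900 s = 1.467 × 10^5 m³.
Over A = 3.21 km², depth = V / A = 45.7 mm.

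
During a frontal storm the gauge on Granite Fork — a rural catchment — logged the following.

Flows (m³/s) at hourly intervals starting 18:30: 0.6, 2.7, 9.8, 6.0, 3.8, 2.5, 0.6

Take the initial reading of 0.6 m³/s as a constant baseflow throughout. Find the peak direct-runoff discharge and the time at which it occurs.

Q_p = 9.2 m³/s at t = 20:30

Subtracting baseflow gives direct-runoff ordinates: 0.0, 2.1, 9.2, 5.4, 3.2, 1.9, 0.0 m³/s.
The maximum is 9.2 m³/s, occurring at the reading for t = 20:30.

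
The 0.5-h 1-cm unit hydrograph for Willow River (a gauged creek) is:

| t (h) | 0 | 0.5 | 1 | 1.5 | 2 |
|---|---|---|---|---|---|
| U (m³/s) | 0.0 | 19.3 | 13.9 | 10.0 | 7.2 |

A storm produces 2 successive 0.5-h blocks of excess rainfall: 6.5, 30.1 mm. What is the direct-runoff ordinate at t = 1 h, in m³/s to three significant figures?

By discrete convolution, Q_j = Σ (P_i / 10 mm) · U_{j−i}.
At t = 1 h (j=2): Q = (6.5/10)·13.9 + (30.1/10)·19.3 = 67.1 m³/s.

Q ≈ 67.1 m³/s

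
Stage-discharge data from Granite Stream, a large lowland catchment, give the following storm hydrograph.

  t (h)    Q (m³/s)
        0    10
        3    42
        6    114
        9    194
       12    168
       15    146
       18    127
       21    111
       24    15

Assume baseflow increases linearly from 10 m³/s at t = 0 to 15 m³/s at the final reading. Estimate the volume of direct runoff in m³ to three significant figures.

Direct-runoff ordinates (Q − Q_b): 0.00, 31.38, 102.75, 182.12, 155.50, 132.88, 113.25, 96.62, 0.00 m³/s.
ΣQ_DR = 814.5 m³/s.
With Δt = 3 h = 10800 s, V = ΣQ_DR · Δt = 814.5 × 10800 = 8.80 × 10^6 m³.

V ≈ 8.80 × 10^6 m³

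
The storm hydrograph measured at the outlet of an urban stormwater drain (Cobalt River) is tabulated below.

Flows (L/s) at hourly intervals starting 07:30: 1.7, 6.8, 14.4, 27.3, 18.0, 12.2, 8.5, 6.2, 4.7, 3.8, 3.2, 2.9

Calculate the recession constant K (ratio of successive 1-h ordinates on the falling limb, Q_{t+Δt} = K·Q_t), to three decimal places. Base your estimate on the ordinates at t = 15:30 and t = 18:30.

Using the recession-limb readings at t = 15:30 and t = 18:30: Q falls from 4.7 to 2.9 L/s over 3 intervals.
K = (Q₂/Q₁)^(1/3) = (2.9/4.7)^(1/3) = 0.851.

K ≈ 0.851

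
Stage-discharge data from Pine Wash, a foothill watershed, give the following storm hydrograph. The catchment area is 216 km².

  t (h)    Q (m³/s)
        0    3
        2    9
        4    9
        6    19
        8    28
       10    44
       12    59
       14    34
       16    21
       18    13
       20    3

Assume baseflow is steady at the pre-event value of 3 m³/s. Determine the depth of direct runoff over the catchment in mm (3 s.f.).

Direct runoff: 0.0, 6.0, 6.0, 16.0, 25.0, 41.0, 56.0, 31.0, 18.0, 10.0, 0.0 m³/s; ΣQ_DR = 209.0 m³/s.
V = ΣQ_DR · Δt = 209.0 × 7200 s = 1.505 × 10^6 m³.
Over A = 216 km², depth = V / A = 6.97 mm.

d ≈ 6.97 mm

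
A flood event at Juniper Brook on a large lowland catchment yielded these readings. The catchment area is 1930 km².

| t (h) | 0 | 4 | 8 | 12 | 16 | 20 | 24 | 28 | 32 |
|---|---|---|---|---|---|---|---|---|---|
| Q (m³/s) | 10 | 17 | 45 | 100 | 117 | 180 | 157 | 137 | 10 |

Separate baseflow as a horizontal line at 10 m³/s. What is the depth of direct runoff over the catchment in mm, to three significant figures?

d ≈ 5.10 mm

Direct runoff: 0.0, 7.0, 35.0, 90.0, 107.0, 170.0, 147.0, 127.0, 0.0 m³/s; ΣQ_DR = 683.0 m³/s.
V = ΣQ_DR · Δt = 683.0 × 14400 s = 9.835 × 10^6 m³.
Over A = 1930 km², depth = V / A = 5.10 mm.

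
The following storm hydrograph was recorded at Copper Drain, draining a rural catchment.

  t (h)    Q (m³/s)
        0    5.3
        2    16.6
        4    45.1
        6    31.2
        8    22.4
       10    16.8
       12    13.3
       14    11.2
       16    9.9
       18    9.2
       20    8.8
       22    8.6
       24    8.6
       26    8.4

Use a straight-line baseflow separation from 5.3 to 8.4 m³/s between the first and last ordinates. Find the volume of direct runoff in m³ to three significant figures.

V ≈ 8.60 × 10^5 m³

Direct-runoff ordinates (Q − Q_b): 0.00, 11.06, 39.32, 25.18, 16.15, 10.31, 6.57, 4.23, 2.69, 1.75, 1.12, 0.68, 0.44, 0.00 m³/s.
ΣQ_DR = 119.5 m³/s.
With Δt = 2 h = 7200 s, V = ΣQ_DR · Δt = 119.5 × 7200 = 8.60 × 10^5 m³.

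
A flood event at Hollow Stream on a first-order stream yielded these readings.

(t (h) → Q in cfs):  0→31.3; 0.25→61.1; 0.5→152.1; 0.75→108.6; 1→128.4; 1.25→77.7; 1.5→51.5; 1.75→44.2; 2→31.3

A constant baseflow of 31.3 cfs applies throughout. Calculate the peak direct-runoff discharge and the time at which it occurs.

Subtracting baseflow gives direct-runoff ordinates: 0.0, 29.8, 120.8, 77.3, 97.1, 46.4, 20.2, 12.9, 0.0 cfs.
The maximum is 120.8 cfs, occurring at the reading for t = 0.5 h.

Q_p = 120.8 cfs at t = 0.5 h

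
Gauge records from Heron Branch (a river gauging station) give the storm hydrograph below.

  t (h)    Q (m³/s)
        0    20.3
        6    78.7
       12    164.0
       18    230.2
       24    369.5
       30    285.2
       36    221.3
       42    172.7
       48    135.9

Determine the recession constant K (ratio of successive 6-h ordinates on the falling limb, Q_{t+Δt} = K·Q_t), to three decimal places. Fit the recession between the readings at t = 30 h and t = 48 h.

Using the recession-limb readings at t = 30 h and t = 48 h: Q falls from 285.2 to 135.9 m³/s over 3 intervals.
K = (Q₂/Q₁)^(1/3) = (135.9/285.2)^(1/3) = 0.781.

K ≈ 0.781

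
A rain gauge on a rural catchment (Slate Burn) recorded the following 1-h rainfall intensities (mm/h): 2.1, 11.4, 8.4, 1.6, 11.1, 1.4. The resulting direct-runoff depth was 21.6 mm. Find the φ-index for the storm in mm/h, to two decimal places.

φ ≈ 3.10 mm/h

Only the 3 blocks with intensity above φ contribute runoff: 11.4, 8.4, 11.1 mm/h.
Σ(I−φ)·Δt = d  ⇒  (11.4+8.4+11.1 − 3φ)·1 = 21.6
φ = (30.90 − 21.6/1) / 3 = 3.10 mm/h.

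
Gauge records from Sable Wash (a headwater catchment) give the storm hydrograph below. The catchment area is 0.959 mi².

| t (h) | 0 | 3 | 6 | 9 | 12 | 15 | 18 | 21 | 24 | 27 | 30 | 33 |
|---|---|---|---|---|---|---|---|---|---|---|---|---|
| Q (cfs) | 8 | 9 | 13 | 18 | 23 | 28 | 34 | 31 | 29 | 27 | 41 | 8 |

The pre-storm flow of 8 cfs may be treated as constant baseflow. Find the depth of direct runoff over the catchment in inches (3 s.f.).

d ≈ 0.839 in

Direct runoff: 0.0, 1.0, 5.0, 10.0, 15.0, 20.0, 26.0, 23.0, 21.0, 19.0, 33.0, 0.0 cfs; ΣQ_DR = 173.0 cfs.
V = ΣQ_DR · Δt = 173.0 × 10800 s = 1.868 × 10^6 ft³.
Over A = 0.959 mi², depth = V / A = 0.839 in.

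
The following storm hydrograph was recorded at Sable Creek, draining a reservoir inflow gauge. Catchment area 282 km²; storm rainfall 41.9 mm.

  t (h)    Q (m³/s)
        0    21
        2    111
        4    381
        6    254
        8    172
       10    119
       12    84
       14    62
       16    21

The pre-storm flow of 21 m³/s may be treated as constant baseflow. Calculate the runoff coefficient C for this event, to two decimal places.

C ≈ 0.63

ΣQ_DR = 1036 m³/s; V = ΣQ_DR·Δt = 7.459 × 10^6 m³.
Runoff depth d = V / A = 26.45 mm.
C = d / P = 26.45 / 41.9 = 0.63.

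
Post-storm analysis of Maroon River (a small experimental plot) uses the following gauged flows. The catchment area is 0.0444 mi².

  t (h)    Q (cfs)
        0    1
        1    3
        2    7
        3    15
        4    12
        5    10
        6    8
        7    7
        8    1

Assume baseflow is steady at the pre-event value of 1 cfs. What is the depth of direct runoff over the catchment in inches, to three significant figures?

Direct runoff: 0.0, 2.0, 6.0, 14.0, 11.0, 9.0, 7.0, 6.0, 0.0 cfs; ΣQ_DR = 55.00 cfs.
V = ΣQ_DR · Δt = 55.00 × 3600 s = 1.980 × 10^5 ft³.
Over A = 0.0444 mi², depth = V / A = 1.92 in.

d ≈ 1.92 in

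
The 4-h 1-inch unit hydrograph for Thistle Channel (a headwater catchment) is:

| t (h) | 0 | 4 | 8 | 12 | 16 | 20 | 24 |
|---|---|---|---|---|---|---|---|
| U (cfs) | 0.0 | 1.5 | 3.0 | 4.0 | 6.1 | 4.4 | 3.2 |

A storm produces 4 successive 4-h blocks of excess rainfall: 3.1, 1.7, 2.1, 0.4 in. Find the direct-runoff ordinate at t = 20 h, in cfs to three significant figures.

By discrete convolution, Q_j = Σ (P_i / 1 in) · U_{j−i}.
At t = 20 h (j=5): Q = (3.1/1)·4.4 + (1.7/1)·6.1 + (2.1/1)·4.0 + (0.4/1)·3.0 = 33.6 cfs.

Q ≈ 33.6 cfs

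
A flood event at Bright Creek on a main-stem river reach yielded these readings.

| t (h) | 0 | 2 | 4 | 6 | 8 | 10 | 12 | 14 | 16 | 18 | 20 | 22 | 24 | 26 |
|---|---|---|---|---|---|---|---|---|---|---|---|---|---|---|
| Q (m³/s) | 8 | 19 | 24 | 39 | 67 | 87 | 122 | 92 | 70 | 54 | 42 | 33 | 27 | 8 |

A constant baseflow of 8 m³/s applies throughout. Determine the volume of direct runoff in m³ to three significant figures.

V ≈ 4.18 × 10^6 m³

Direct-runoff ordinates (Q − Q_b): 0.0, 11.0, 16.0, 31.0, 59.0, 79.0, 114.0, 84.0, 62.0, 46.0, 34.0, 25.0, 19.0, 0.0 m³/s.
ΣQ_DR = 580.0 m³/s.
With Δt = 2 h = 7200 s, V = ΣQ_DR · Δt = 580.0 × 7200 = 4.18 × 10^6 m³.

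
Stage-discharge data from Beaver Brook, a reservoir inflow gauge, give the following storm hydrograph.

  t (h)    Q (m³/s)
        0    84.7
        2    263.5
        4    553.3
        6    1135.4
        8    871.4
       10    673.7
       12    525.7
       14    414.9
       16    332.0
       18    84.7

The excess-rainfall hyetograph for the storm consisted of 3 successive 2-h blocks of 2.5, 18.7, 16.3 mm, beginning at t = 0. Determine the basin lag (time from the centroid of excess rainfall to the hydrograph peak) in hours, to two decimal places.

t_L ≈ 2.26 h

Centroid of excess rainfall: t_c = Σ P_i·t̄_i / ΣP_i = 3.7360 h (block centres at 1, 3, 5 h).
Hydrograph peak occurs at t = 6 h, so basin lag t_L = 6 − 3.7360 = 2.26 h.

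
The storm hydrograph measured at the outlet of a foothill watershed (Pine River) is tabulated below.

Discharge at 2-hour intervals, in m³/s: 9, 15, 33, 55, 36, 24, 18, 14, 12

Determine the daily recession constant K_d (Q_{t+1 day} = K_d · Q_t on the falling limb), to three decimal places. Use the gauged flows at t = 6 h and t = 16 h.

K_d ≈ 0.026

Between t = 6 h and t = 16 h the flow falls from 55 to 12 m³/s over 5×2 h = 10 h.
Per-interval ratio K = (12/55)^(1/5) = 0.7375; K_d = K^(24/2) = 0.026.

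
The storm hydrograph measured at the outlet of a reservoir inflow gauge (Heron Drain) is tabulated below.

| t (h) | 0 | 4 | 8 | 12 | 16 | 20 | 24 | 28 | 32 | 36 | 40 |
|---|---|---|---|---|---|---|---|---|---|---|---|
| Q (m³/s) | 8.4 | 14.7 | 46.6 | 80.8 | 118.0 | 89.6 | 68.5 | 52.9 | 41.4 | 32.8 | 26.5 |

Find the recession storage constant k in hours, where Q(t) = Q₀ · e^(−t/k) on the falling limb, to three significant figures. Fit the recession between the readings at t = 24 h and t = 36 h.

k ≈ 16.3 h

On the falling limb, Q drops from 68.5 to 32.8 m³/s between t = 24 h and t = 36 h (Δt = 12 h).
k = −Δt / ln(Q₂/Q₁) = −12 / ln(32.8/68.5) = 16.3 h.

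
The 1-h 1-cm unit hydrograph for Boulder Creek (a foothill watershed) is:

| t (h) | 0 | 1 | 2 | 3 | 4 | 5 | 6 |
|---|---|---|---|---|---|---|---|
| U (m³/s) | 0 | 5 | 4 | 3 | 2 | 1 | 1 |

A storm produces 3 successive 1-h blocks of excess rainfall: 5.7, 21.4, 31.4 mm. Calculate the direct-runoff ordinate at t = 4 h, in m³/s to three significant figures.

Q ≈ 20.1 m³/s

By discrete convolution, Q_j = Σ (P_i / 10 mm) · U_{j−i}.
At t = 4 h (j=4): Q = (5.7/10)·2 + (21.4/10)·3 + (31.4/10)·4 = 20.1 m³/s.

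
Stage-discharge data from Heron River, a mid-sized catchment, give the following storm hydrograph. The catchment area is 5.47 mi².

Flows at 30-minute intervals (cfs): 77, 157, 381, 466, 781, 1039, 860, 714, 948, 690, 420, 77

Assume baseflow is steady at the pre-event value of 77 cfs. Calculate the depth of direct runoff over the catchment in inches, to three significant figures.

Direct runoff: 0.0, 80.0, 304.0, 389.0, 704.0, 962.0, 783.0, 637.0, 871.0, 613.0, 343.0, 0.0 cfs; ΣQ_DR = 5686 cfs.
V = ΣQ_DR · Δt = 5686 × 1800 s = 1.023 × 10^7 ft³.
Over A = 5.47 mi², depth = V / A = 0.805 in.

d ≈ 0.805 in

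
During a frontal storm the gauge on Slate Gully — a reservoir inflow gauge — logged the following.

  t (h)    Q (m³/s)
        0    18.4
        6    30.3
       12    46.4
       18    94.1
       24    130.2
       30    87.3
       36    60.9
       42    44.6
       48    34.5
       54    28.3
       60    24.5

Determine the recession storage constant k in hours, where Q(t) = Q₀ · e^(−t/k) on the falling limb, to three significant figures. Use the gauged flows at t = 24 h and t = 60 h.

On the falling limb, Q drops from 130.2 to 24.5 m³/s between t = 24 h and t = 60 h (Δt = 36 h).
k = −Δt / ln(Q₂/Q₁) = −36 / ln(24.5/130.2) = 21.6 h.

k ≈ 21.6 h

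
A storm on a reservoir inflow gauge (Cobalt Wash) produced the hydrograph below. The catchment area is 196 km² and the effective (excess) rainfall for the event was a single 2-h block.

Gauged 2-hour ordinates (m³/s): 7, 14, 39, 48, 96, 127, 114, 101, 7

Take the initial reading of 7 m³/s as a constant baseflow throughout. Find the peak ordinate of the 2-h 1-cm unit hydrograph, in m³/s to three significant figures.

U_p ≈ 66.7 m³/s

Direct runoff: 0.0, 7.0, 32.0, 41.0, 89.0, 120.0, 107.0, 94.0, 0.0 m³/s; ΣQ_DR = 490.0 m³/s, peak = 120.0 m³/s.
Runoff depth d = ΣQ_DR·Δt / A = 490.0 × 7200 / (196 km²) = 18.00 mm.
The 1-cm UH is the DRH scaled by (10 mm)/d, so U_p = 120.0 × 10/18.00 = 66.7 m³/s.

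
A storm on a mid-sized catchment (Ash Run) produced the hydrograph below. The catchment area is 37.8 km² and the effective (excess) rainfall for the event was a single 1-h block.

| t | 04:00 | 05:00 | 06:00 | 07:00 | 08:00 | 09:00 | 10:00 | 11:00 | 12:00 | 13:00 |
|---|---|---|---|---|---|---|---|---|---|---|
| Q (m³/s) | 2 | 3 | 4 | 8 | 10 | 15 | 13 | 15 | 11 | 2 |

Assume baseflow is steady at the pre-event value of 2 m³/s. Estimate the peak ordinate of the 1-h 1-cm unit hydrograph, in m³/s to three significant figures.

U_p ≈ 21.7 m³/s

Direct runoff: 0.0, 1.0, 2.0, 6.0, 8.0, 13.0, 11.0, 13.0, 9.0, 0.0 m³/s; ΣQ_DR = 63.00 m³/s, peak = 13.0 m³/s.
Runoff depth d = ΣQ_DR·Δt / A = 63.00 × 3600 / (37.8 km²) = 6.000 mm.
The 1-cm UH is the DRH scaled by (10 mm)/d, so U_p = 13.0 × 10/6.000 = 21.7 m³/s.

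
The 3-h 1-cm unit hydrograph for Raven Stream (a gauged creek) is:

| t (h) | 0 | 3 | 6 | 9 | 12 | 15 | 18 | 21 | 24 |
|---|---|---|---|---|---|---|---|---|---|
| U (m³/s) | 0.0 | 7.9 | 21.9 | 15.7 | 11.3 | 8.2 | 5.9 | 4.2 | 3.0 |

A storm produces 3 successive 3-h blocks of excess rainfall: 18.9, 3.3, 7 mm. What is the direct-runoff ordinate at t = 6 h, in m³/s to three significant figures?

Q ≈ 44.0 m³/s

By discrete convolution, Q_j = Σ (P_i / 10 mm) · U_{j−i}.
At t = 6 h (j=2): Q = (18.9/10)·21.9 + (3.3/10)·7.9 + (7/10)·0.0 = 44.0 m³/s.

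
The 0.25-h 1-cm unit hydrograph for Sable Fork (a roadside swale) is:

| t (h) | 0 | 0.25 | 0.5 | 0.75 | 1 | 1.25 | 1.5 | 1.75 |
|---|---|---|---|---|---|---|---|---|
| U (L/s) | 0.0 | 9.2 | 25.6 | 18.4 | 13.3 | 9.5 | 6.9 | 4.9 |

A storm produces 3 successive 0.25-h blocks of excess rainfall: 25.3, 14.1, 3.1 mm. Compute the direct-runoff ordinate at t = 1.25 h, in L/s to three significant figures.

By discrete convolution, Q_j = Σ (P_i / 10 mm) · U_{j−i}.
At t = 1.25 h (j=5): Q = (25.3/10)·9.5 + (14.1/10)·13.3 + (3.1/10)·18.4 = 48.5 L/s.

Q ≈ 48.5 L/s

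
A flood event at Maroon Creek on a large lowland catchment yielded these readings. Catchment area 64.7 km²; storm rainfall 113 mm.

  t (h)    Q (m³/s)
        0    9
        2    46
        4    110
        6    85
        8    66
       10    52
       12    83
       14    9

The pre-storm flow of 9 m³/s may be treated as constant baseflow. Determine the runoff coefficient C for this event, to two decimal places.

C ≈ 0.38

ΣQ_DR = 388.0 m³/s; V = ΣQ_DR·Δt = 2.794 × 10^6 m³.
Runoff depth d = V / A = 43.18 mm.
C = d / P = 43.18 / 113 = 0.38.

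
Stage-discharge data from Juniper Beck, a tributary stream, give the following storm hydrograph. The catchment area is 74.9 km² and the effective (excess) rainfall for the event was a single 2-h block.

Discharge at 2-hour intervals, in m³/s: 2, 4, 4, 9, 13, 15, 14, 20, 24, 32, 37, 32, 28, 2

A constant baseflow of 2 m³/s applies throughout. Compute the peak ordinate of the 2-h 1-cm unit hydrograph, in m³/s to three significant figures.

U_p ≈ 17.5 m³/s

Direct runoff: 0.0, 2.0, 2.0, 7.0, 11.0, 13.0, 12.0, 18.0, 22.0, 30.0, 35.0, 30.0, 26.0, 0.0 m³/s; ΣQ_DR = 208.0 m³/s, peak = 35.0 m³/s.
Runoff depth d = ΣQ_DR·Δt / A = 208.0 × 7200 / (74.9 km²) = 19.99 mm.
The 1-cm UH is the DRH scaled by (10 mm)/d, so U_p = 35.0 × 10/19.99 = 17.5 m³/s.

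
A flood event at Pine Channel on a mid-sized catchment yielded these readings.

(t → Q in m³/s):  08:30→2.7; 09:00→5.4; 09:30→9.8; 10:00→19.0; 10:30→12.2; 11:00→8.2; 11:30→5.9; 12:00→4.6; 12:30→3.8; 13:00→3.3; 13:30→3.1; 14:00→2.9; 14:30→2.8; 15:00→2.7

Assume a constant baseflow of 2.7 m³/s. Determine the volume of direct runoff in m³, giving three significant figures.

V ≈ 87500 m³

Direct-runoff ordinates (Q − Q_b): 0.0, 2.7, 7.1, 16.3, 9.5, 5.5, 3.2, 1.9, 1.1, 0.6, 0.4, 0.2, 0.1, 0.0 m³/s.
ΣQ_DR = 48.60 m³/s.
With Δt = 0.5 h = 1800 s, V = ΣQ_DR · Δt = 48.60 × 1800 = 87500 m³.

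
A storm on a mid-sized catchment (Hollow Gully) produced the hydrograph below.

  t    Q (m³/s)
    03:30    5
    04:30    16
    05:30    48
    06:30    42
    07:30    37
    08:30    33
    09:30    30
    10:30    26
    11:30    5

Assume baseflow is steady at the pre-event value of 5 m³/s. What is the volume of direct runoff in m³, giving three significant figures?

Direct-runoff ordinates (Q − Q_b): 0.0, 11.0, 43.0, 37.0, 32.0, 28.0, 25.0, 21.0, 0.0 m³/s.
ΣQ_DR = 197.0 m³/s.
With Δt = 1 h = 3600 s, V = ΣQ_DR · Δt = 197.0 × 3600 = 7.09 × 10^5 m³.

V ≈ 7.09 × 10^5 m³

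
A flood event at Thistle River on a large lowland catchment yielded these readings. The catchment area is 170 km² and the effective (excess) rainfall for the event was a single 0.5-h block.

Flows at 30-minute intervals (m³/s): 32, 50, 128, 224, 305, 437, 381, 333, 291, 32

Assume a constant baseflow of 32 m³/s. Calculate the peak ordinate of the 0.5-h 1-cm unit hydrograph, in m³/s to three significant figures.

U_p ≈ 202 m³/s

Direct runoff: 0.0, 18.0, 96.0, 192.0, 273.0, 405.0, 349.0, 301.0, 259.0, 0.0 m³/s; ΣQ_DR = 1893 m³/s, peak = 405.0 m³/s.
Runoff depth d = ΣQ_DR·Δt / A = 1893 × 1800 / (170 km²) = 20.04 mm.
The 1-cm UH is the DRH scaled by (10 mm)/d, so U_p = 405.0 × 10/20.04 = 202 m³/s.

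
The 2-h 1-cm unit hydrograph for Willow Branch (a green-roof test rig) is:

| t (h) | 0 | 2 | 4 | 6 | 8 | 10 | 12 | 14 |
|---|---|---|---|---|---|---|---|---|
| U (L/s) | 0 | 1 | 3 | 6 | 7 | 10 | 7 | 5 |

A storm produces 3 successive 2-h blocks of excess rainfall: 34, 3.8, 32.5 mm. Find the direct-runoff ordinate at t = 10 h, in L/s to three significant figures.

By discrete convolution, Q_j = Σ (P_i / 10 mm) · U_{j−i}.
At t = 10 h (j=5): Q = (34/10)·10 + (3.8/10)·7 + (32.5/10)·6 = 56.2 L/s.

Q ≈ 56.2 L/s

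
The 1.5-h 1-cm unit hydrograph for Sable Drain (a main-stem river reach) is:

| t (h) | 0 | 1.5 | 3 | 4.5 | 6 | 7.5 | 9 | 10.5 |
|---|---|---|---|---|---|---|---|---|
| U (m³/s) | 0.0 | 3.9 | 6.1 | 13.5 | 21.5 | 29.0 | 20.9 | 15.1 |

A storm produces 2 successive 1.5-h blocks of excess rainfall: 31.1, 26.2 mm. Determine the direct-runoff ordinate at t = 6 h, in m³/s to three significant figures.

Q ≈ 102 m³/s

By discrete convolution, Q_j = Σ (P_i / 10 mm) · U_{j−i}.
At t = 6 h (j=4): Q = (31.1/10)·21.5 + (26.2/10)·13.5 = 102 m³/s.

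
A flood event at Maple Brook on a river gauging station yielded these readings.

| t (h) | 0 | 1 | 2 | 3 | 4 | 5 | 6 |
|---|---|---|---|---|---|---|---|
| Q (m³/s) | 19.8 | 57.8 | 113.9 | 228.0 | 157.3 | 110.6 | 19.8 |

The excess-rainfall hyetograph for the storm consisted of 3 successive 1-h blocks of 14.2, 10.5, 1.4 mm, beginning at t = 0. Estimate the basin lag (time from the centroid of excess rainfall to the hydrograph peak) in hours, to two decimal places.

Centroid of excess rainfall: t_c = Σ P_i·t̄_i / ΣP_i = 1.0096 h (block centres at 0.5, 1.5, 2.5 h).
Hydrograph peak occurs at t = 3 h, so basin lag t_L = 3 − 1.0096 = 1.99 h.

t_L ≈ 1.99 h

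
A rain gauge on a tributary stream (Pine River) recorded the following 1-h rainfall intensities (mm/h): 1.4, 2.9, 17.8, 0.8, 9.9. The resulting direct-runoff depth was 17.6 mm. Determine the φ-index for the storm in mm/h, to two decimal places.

Only the 2 blocks with intensity above φ contribute runoff: 17.8, 9.9 mm/h.
Σ(I−φ)·Δt = d  ⇒  (17.8+9.9 − 2φ)·1 = 17.6
φ = (27.70 − 17.6/1) / 2 = 5.05 mm/h.

φ ≈ 5.05 mm/h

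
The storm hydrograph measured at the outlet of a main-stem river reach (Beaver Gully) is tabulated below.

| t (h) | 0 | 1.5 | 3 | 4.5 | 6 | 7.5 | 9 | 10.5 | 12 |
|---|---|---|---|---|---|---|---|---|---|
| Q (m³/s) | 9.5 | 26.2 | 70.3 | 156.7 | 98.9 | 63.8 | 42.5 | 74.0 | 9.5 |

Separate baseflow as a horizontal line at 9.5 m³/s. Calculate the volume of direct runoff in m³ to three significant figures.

Direct-runoff ordinates (Q − Q_b): 0.0, 16.7, 60.8, 147.2, 89.4, 54.3, 33.0, 64.5, 0.0 m³/s.
ΣQ_DR = 465.9 m³/s.
With Δt = 1.5 h = 5400 s, V = ΣQ_DR · Δt = 465.9 × 5400 = 2.52 × 10^6 m³.

V ≈ 2.52 × 10^6 m³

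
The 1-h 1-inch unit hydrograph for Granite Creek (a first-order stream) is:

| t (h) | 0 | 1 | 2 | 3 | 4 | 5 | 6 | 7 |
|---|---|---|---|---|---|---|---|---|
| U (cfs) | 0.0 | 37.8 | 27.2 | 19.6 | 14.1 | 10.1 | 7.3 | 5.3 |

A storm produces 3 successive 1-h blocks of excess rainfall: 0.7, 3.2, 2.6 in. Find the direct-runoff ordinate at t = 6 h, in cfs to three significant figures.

By discrete convolution, Q_j = Σ (P_i / 1 in) · U_{j−i}.
At t = 6 h (j=6): Q = (0.7/1)·7.3 + (3.2/1)·10.1 + (2.6/1)·14.1 = 74.1 cfs.

Q ≈ 74.1 cfs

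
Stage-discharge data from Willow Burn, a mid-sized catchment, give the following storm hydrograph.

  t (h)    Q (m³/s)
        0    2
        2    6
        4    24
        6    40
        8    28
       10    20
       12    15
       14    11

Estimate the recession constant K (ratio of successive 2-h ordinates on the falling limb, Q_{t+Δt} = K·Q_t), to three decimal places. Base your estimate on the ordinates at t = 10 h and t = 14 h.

K ≈ 0.742

Using the recession-limb readings at t = 10 h and t = 14 h: Q falls from 20 to 11 m³/s over 2 intervals.
K = (Q₂/Q₁)^(1/2) = (11/20)^(1/2) = 0.742.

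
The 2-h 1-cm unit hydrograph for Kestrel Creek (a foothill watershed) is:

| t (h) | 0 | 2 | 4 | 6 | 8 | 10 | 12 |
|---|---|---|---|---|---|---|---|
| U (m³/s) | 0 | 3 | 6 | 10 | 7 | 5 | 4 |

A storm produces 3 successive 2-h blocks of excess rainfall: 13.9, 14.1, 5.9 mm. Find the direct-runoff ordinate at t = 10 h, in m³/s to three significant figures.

Q ≈ 22.7 m³/s

By discrete convolution, Q_j = Σ (P_i / 10 mm) · U_{j−i}.
At t = 10 h (j=5): Q = (13.9/10)·5 + (14.1/10)·7 + (5.9/10)·10 = 22.7 m³/s.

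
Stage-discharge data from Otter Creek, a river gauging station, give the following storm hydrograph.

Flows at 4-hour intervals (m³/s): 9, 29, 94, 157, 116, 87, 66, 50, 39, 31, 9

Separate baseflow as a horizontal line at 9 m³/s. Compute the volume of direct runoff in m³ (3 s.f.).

V ≈ 8.47 × 10^6 m³

Direct-runoff ordinates (Q − Q_b): 0.0, 20.0, 85.0, 148.0, 107.0, 78.0, 57.0, 41.0, 30.0, 22.0, 0.0 m³/s.
ΣQ_DR = 588.0 m³/s.
With Δt = 4 h = 14400 s, V = ΣQ_DR · Δt = 588.0 × 14400 = 8.47 × 10^6 m³.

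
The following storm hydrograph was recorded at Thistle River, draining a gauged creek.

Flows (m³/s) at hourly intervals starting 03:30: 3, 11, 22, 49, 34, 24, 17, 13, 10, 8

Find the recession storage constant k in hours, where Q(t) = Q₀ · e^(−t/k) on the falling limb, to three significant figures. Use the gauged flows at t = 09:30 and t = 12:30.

k ≈ 3.98 h

On the falling limb, Q drops from 17 to 8 m³/s between t = 09:30 and t = 12:30 (Δt = 3 h).
k = −Δt / ln(Q₂/Q₁) = −3 / ln(8/17) = 3.98 h.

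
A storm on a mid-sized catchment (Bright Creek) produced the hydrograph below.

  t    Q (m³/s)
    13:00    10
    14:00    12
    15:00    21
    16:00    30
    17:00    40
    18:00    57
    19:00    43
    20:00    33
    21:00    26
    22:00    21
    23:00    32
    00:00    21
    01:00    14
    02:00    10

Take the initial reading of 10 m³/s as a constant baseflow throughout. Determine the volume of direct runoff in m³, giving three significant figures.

Direct-runoff ordinates (Q − Q_b): 0.0, 2.0, 11.0, 20.0, 30.0, 47.0, 33.0, 23.0, 16.0, 11.0, 22.0, 11.0, 4.0, 0.0 m³/s.
ΣQ_DR = 230.0 m³/s.
With Δt = 1 h = 3600 s, V = ΣQ_DR · Δt = 230.0 × 3600 = 8.28 × 10^5 m³.

V ≈ 8.28 × 10^5 m³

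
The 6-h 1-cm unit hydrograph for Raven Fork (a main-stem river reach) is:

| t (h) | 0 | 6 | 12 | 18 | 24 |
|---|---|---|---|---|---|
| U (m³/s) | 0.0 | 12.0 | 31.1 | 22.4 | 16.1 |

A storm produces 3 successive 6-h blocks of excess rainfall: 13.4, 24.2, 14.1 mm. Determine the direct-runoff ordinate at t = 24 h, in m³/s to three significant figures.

By discrete convolution, Q_j = Σ (P_i / 10 mm) · U_{j−i}.
At t = 24 h (j=4): Q = (13.4/10)·16.1 + (24.2/10)·22.4 + (14.1/10)·31.1 = 120 m³/s.

Q ≈ 120 m³/s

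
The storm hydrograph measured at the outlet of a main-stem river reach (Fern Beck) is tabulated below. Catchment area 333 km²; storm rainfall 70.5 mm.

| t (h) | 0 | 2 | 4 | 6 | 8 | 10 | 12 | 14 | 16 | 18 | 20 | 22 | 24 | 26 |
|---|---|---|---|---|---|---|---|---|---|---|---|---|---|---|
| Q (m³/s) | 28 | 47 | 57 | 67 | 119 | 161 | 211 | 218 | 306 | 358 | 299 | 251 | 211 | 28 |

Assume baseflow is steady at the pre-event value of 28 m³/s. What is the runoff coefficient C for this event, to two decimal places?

C ≈ 0.60

ΣQ_DR = 1969 m³/s; V = ΣQ_DR·Δt = 1.418 × 10^7 m³.
Runoff depth d = V / A = 42.57 mm.
C = d / P = 42.57 / 70.5 = 0.60.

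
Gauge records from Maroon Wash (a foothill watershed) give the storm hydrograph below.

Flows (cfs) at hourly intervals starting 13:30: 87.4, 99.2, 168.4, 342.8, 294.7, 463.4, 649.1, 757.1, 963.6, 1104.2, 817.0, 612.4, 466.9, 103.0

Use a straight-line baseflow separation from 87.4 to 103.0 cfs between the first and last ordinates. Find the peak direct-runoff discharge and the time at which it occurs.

Subtracting baseflow gives direct-runoff ordinates: 0.00, 10.60, 78.60, 251.80, 202.50, 370.00, 554.50, 661.30, 866.60, 1006.00, 717.60, 511.80, 365.10, 0.00 cfs.
The maximum is 1006.00 cfs, occurring at the reading for t = 22:30.

Q_p = 1006.00 cfs at t = 22:30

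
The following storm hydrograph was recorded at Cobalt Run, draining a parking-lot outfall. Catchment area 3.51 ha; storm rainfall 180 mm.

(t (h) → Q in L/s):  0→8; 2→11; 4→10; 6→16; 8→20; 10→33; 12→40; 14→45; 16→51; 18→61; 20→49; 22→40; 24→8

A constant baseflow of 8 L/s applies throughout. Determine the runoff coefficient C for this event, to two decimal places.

C ≈ 0.33

ΣQ_DR = 288.0 L/s; V = ΣQ_DR·Δt = 2.074 × 10^6 L.
Runoff depth d = V / A = 59.08 mm.
C = d / P = 59.08 / 180 = 0.33.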